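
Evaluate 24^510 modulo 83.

By square-and-multiply:
24^1 ≡ 24 (mod 83)
24^2 ≡ 24^2 = 576 ≡ 78 (mod 83)
24^4 ≡ 78^2 = 6084 ≡ 25 (mod 83)
24^8 ≡ 25^2 = 625 ≡ 44 (mod 83)
24^16 ≡ 44^2 = 1936 ≡ 27 (mod 83)
24^32 ≡ 27^2 = 729 ≡ 65 (mod 83)
24^64 ≡ 65^2 = 4225 ≡ 75 (mod 83)
24^128 ≡ 75^2 = 5625 ≡ 64 (mod 83)
24^256 ≡ 64^2 = 4096 ≡ 29 (mod 83)
24^510 = 24^256 × 24^128 × 24^64 × 24^32 × 24^16 × 24^8 × 24^4 × 24^2 ≡ 29 × 64 × 75 × 65 × 27 × 44 × 25 × 78 (mod 83).
Accumulate the product:
29 × 64 = 1856 ≡ 30
30 × 75 = 2250 ≡ 9
9 × 65 = 585 ≡ 4
4 × 27 = 108 ≡ 25
25 × 44 = 1100 ≡ 21
21 × 25 = 525 ≡ 27
27 × 78 = 2106 ≡ 31

31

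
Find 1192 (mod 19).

14

1192 = 62×19 + 14, so 1192 ≡ 14 (mod 19).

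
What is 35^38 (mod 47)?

38 in binary is 100110, i.e. 38 = 32 + 4 + 2.
35^1 ≡ 35 (mod 47)
35^2 ≡ 35^2 = 1225 ≡ 3 (mod 47)
35^4 ≡ 3^2 = 9 (mod 47)
35^8 ≡ 9^2 = 81 ≡ 34 (mod 47)
35^16 ≡ 34^2 = 1156 ≡ 28 (mod 47)
35^32 ≡ 28^2 = 784 ≡ 32 (mod 47)
35^38 = 35^32 × 35^4 × 35^2 ≡ 32 × 9 × 3 (mod 47).
Accumulate the product:
32 × 9 = 288 ≡ 6
6 × 3 = 18

18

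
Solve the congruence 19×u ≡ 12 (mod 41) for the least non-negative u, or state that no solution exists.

gcd(19, 41) = 1, so a unique solution mod 41 exists.
19⁻¹ ≡ 13 (mod 41).
u ≡ 13×12 ≡ 33 (mod 41).

33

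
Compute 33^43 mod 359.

32

43 in binary is 101011, i.e. 43 = 32 + 8 + 2 + 1.
33^1 ≡ 33 (mod 359)
33^2 ≡ 33^2 = 1089 ≡ 12 (mod 359)
33^4 ≡ 12^2 = 144 (mod 359)
33^8 ≡ 144^2 = 20736 ≡ 273 (mod 359)
33^16 ≡ 273^2 = 74529 ≡ 216 (mod 359)
33^32 ≡ 216^2 = 46656 ≡ 345 (mod 359)
33^43 = 33^32 · 33^8 · 33^2 · 33^1 ≡ 345 · 273 · 12 · 33 (mod 359).
Accumulate the product:
345 · 273 = 94185 ≡ 127
127 · 12 = 1524 ≡ 88
88 · 33 = 2904 ≡ 32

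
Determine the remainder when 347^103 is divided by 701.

103 in binary is 1100111, i.e. 103 = 64 + 32 + 4 + 2 + 1.
347^1 ≡ 347 (mod 701)
347^2 ≡ 347^2 = 120409 ≡ 538 (mod 701)
347^4 ≡ 538^2 = 289444 ≡ 632 (mod 701)
347^8 ≡ 632^2 = 399424 ≡ 555 (mod 701)
347^16 ≡ 555^2 = 308025 ≡ 286 (mod 701)
347^32 ≡ 286^2 = 81796 ≡ 480 (mod 701)
347^64 ≡ 480^2 = 230400 ≡ 472 (mod 701)
347^103 = 347^64 * 347^32 * 347^4 * 347^2 * 347^1 ≡ 472 * 480 * 632 * 538 * 347 (mod 701).
Accumulate the product:
472 * 480 = 226560 ≡ 137
137 * 632 = 86584 ≡ 361
361 * 538 = 194218 ≡ 41
41 * 347 = 14227 ≡ 207

207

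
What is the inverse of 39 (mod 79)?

Run the extended Euclidean algorithm:
79 = 2×39 + 1
39 = 39×1 + 0
gcd(39, 79) = 1, so the inverse exists.
Bézout: 1 = 1×79 − 2×39.
So 39⁻¹ ≡ −2 ≡ 77 (mod 79).

77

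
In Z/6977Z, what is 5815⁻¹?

6977 = 1·5815 + 1162
5815 = 5·1162 + 5
1162 = 232·5 + 2
5 = 2·2 + 1
2 = 2·1 + 0
gcd(5815, 6977) = 1, so the inverse exists.
Back-substitute for 1:
1 = 1·5 − 2·2
  = −2·1162 + 465·5
  = 465·5815 − 2327·1162
  = −2327·6977 + 2792·5815
So 5815⁻¹ ≡ 2792 (mod 6977).

2792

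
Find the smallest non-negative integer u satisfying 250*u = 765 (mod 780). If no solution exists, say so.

no solution

gcd(250, 780) = 10, and 10 does not divide 765.
So the congruence has no solution.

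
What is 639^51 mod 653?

Compute successive squares:
51 in binary is 110011, i.e. 51 = 32 + 16 + 2 + 1.
639^1 ≡ 639 (mod 653)
639^2 ≡ 639^2 = 408321 ≡ 196 (mod 653)
639^4 ≡ 196^2 = 38416 ≡ 542 (mod 653)
639^8 ≡ 542^2 = 293764 ≡ 567 (mod 653)
639^16 ≡ 567^2 = 321489 ≡ 213 (mod 653)
639^32 ≡ 213^2 = 45369 ≡ 312 (mod 653)
639^51 = 639^32 × 639^16 × 639^2 × 639^1 ≡ 312 × 213 × 196 × 639 (mod 653).
Accumulate the product:
312 × 213 = 66456 ≡ 503
503 × 196 = 98588 ≡ 638
638 × 639 = 407682 ≡ 210

210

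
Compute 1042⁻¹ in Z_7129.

Run the extended Euclidean algorithm:
7129 = 6·1042 + 877
1042 = 1·877 + 165
877 = 5·165 + 52
165 = 3·52 + 9
52 = 5·9 + 7
9 = 1·7 + 2
7 = 3·2 + 1
2 = 2·1 + 0
gcd(1042, 7129) = 1, so the inverse exists.
Back-substitute for 1:
1 = 1·7 − 3·2
  = −3·9 + 4·7
  = 4·52 − 23·9
  = −23·165 + 73·52
  = 73·877 − 388·165
  = −388·1042 + 461·877
  = 461·7129 − 3154·1042
So 1042⁻¹ ≡ −3154 ≡ 3975 (mod 7129).

3975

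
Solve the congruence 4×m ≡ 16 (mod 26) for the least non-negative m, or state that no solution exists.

gcd(4, 26) = 2, and 2 | 16, so solutions exist.
Divide through by 2: 2×m ≡ 8 (mod 13).
2⁻¹ ≡ 7 (mod 13).
m ≡ 7×8 ≡ 4 (mod 13).
The smallest non-negative solution is m = 4.

4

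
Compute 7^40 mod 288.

Using repeated squaring:
7^1 ≡ 7 (mod 288)
7^2 ≡ 7^2 = 49 (mod 288)
7^4 ≡ 49^2 = 2401 ≡ 97 (mod 288)
7^8 ≡ 97^2 = 9409 ≡ 193 (mod 288)
7^16 ≡ 193^2 = 37249 ≡ 97 (mod 288)
7^32 ≡ 97^2 = 9409 ≡ 193 (mod 288)
7^40 = 7^32 · 7^8 ≡ 193 · 193 (mod 288).
193 · 193 = 37249 ≡ 97 (mod 288).

97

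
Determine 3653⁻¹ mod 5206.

2189

By the extended Euclidean algorithm:
5206 = 1*3653 + 1553
3653 = 2*1553 + 547
1553 = 2*547 + 459
547 = 1*459 + 88
459 = 5*88 + 19
88 = 4*19 + 12
19 = 1*12 + 7
12 = 1*7 + 5
7 = 1*5 + 2
5 = 2*2 + 1
2 = 2*1 + 0
gcd(3653, 5206) = 1, so the inverse exists.
Back-substitute for 1:
1 = 1*5 − 2*2
  = −2*7 + 3*5
  = 3*12 − 5*7
  = −5*19 + 8*12
  = 8*88 − 37*19
  = −37*459 + 193*88
  = 193*547 − 230*459
  = −230*1553 + 653*547
  = 653*3653 − 1536*1553
  = −1536*5206 + 2189*3653
So 3653⁻¹ ≡ 2189 (mod 5206).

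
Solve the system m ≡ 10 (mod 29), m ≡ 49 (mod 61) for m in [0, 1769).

29⁻¹ mod 61: 29·40 ≡ 1 (mod 61), so 29⁻¹ ≡ 40.
m = 10 + 29·((49 − 10)·40 mod 61) = 10 + 29·35 = 1025.
Check: 1025 mod 29 = 10, 1025 mod 61 = 49. ✓

1025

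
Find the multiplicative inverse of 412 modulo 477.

By the extended Euclidean algorithm:
477 = 1×412 + 65
412 = 6×65 + 22
65 = 2×22 + 21
22 = 1×21 + 1
21 = 21×1 + 0
gcd(412, 477) = 1, so the inverse exists.
Bézout: 1 = −19×477 + 22×412.
So 412⁻¹ ≡ 22 (mod 477).

22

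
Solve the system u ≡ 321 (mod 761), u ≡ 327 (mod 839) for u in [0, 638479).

761⁻¹ mod 839: 761*441 ≡ 1 (mod 839), so 761⁻¹ ≡ 441.
u = 321 + 761*((327 − 321)*441 mod 839) = 321 + 761*129 = 98490.

98490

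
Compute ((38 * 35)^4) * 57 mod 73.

38 * 35 = 1330 ≡ 16 (mod 73)
(16)^4 ≡ 55 (mod 73)
55 * 57 = 3135 ≡ 69 (mod 73)

69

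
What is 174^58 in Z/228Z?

24

Using repeated squaring:
174^1 ≡ 174 (mod 228)
174^2 ≡ 174^2 = 30276 ≡ 180 (mod 228)
174^4 ≡ 180^2 = 32400 ≡ 24 (mod 228)
174^8 ≡ 24^2 = 576 ≡ 120 (mod 228)
174^16 ≡ 120^2 = 14400 ≡ 36 (mod 228)
174^32 ≡ 36^2 = 1296 ≡ 156 (mod 228)
174^58 = 174^32 × 174^16 × 174^8 × 174^2 ≡ 156 × 36 × 120 × 180 (mod 228).
Accumulate the product:
156 × 36 = 5616 ≡ 144
144 × 120 = 17280 ≡ 180
180 × 180 = 32400 ≡ 24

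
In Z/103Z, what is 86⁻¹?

6

Run the extended Euclidean algorithm:
103 = 1×86 + 17
86 = 5×17 + 1
17 = 17×1 + 0
gcd(86, 103) = 1, so the inverse exists.
Back-substitute for 1:
1 = 1×86 − 5×17
  = −5×103 + 6×86
So 86⁻¹ ≡ 6 (mod 103).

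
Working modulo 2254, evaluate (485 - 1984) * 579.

2123

485 - 1984 = -1499 ≡ 755 (mod 2254)
755 * 579 = 437145 ≡ 2123 (mod 2254)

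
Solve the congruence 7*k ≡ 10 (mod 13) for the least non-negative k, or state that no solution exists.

7

gcd(7, 13) = 1, so a unique solution mod 13 exists.
7⁻¹ ≡ 2 (mod 13).
k ≡ 2*10 ≡ 7 (mod 13).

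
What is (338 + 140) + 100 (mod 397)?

338 + 140 = 478 ≡ 81 (mod 397)
81 + 100 = 181

181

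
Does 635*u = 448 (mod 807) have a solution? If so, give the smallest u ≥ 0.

110

gcd(635, 807) = 1, so a unique solution mod 807 exists.
635⁻¹ ≡ 746 (mod 807).
u ≡ 746*448 ≡ 110 (mod 807).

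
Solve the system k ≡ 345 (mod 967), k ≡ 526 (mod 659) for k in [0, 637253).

967⁻¹ mod 659: 967×567 ≡ 1 (mod 659), so 967⁻¹ ≡ 567.
k = 345 + 967×((526 − 345)×567 mod 659) = 345 + 967×482 = 466439.

466439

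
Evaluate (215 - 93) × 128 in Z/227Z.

180

215 - 93 = 122
122 × 128 = 15616 ≡ 180 (mod 227)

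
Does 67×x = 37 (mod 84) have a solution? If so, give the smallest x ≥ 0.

gcd(67, 84) = 1, so a unique solution mod 84 exists.
67⁻¹ ≡ 79 (mod 84).
x ≡ 79×37 ≡ 67 (mod 84).

67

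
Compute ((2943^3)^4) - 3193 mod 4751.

2758

(2943)^3 ≡ 109 (mod 4751)
(109)^4 ≡ 1200 (mod 4751)
1200 - 3193 = -1993 ≡ 2758 (mod 4751)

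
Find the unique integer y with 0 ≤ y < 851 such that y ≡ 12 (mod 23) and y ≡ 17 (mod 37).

794

23⁻¹ mod 37: 23*29 ≡ 1 (mod 37), so 23⁻¹ ≡ 29.
y = 12 + 23*((17 − 12)*29 mod 37) = 12 + 23*34 = 794.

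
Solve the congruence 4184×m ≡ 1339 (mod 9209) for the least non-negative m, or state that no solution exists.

6315

gcd(4184, 9209) = 1, so a unique solution mod 9209 exists.
4184⁻¹ ≡ 438 (mod 9209).
m ≡ 438×1339 ≡ 6315 (mod 9209).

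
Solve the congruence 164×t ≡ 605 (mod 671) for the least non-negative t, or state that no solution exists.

286

gcd(164, 671) = 1, so a unique solution mod 671 exists.
164⁻¹ ≡ 626 (mod 671).
t ≡ 626×605 ≡ 286 (mod 671).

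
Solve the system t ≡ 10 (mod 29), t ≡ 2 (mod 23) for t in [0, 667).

29⁻¹ mod 23: 29·4 ≡ 1 (mod 23), so 29⁻¹ ≡ 4.
t = 10 + 29·((2 − 10)·4 mod 23) = 10 + 29·14 = 416.

416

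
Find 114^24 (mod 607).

Compute successive squares:
24 in binary is 11000, i.e. 24 = 16 + 8.
114^1 ≡ 114 (mod 607)
114^2 ≡ 114^2 = 12996 ≡ 249 (mod 607)
114^4 ≡ 249^2 = 62001 ≡ 87 (mod 607)
114^8 ≡ 87^2 = 7569 ≡ 285 (mod 607)
114^16 ≡ 285^2 = 81225 ≡ 494 (mod 607)
114^24 = 114^16 * 114^8 ≡ 494 * 285 (mod 607).
494 * 285 = 140790 ≡ 573 (mod 607).

573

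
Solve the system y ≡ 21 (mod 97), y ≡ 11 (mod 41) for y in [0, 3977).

1282

97⁻¹ mod 41: 97·11 ≡ 1 (mod 41), so 97⁻¹ ≡ 11.
y = 21 + 97·((11 − 21)·11 mod 41) = 21 + 97·13 = 1282.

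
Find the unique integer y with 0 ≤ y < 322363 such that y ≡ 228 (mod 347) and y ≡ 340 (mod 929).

347⁻¹ mod 929: 347×506 ≡ 1 (mod 929), so 347⁻¹ ≡ 506.
y = 228 + 347×((340 − 228)×506 mod 929) = 228 + 347×3 = 1269.

1269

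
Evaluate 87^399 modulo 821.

540

Using repeated squaring:
399 in binary is 110001111, i.e. 399 = 256 + 128 + 8 + 4 + 2 + 1.
87^1 ≡ 87 (mod 821)
87^2 ≡ 87^2 = 7569 ≡ 180 (mod 821)
87^4 ≡ 180^2 = 32400 ≡ 381 (mod 821)
87^8 ≡ 381^2 = 145161 ≡ 665 (mod 821)
87^16 ≡ 665^2 = 442225 ≡ 527 (mod 821)
87^32 ≡ 527^2 = 277729 ≡ 231 (mod 821)
87^64 ≡ 231^2 = 53361 ≡ 817 (mod 821)
87^128 ≡ 817^2 = 667489 ≡ 16 (mod 821)
87^256 ≡ 16^2 = 256 (mod 821)
87^399 = 87^256 × 87^128 × 87^8 × 87^4 × 87^2 × 87^1 ≡ 256 × 16 × 665 × 381 × 180 × 87 (mod 821).
Accumulate the product:
256 × 16 = 4096 ≡ 812
812 × 665 = 539980 ≡ 583
583 × 381 = 222123 ≡ 453
453 × 180 = 81540 ≡ 261
261 × 87 = 22707 ≡ 540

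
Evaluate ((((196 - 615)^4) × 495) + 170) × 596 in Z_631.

171

196 - 615 = -419 ≡ 212 (mod 631)
(212)^4 ≡ 257 (mod 631)
257 × 495 = 127215 ≡ 384 (mod 631)
384 + 170 = 554
554 × 596 = 330184 ≡ 171 (mod 631)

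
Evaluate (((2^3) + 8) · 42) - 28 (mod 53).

8

(2)^3 ≡ 8 (mod 53)
8 + 8 = 16
16 · 42 = 672 ≡ 36 (mod 53)
36 - 28 = 8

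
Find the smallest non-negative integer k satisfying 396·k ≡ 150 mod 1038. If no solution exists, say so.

3

gcd(396, 1038) = 6, and 6 | 150, so solutions exist.
Divide through by 6: 66·k mod 173 = 25.
66⁻¹ ≡ 97 (mod 173).
k ≡ 97·25 ≡ 3 (mod 173).
The smallest non-negative solution is k = 3.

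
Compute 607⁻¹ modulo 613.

Run the extended Euclidean algorithm:
613 = 1·607 + 6
607 = 101·6 + 1
6 = 6·1 + 0
gcd(607, 613) = 1, so the inverse exists.
Bézout: 1 = −101·613 + 102·607.
So 607⁻¹ ≡ 102 (mod 613).

102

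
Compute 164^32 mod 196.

156

164^1 ≡ 164 (mod 196)
164^2 ≡ 164^2 = 26896 ≡ 44 (mod 196)
164^4 ≡ 44^2 = 1936 ≡ 172 (mod 196)
164^8 ≡ 172^2 = 29584 ≡ 184 (mod 196)
164^16 ≡ 184^2 = 33856 ≡ 144 (mod 196)
164^32 ≡ 144^2 = 20736 ≡ 156 (mod 196)
So 164^32 ≡ 156 (mod 196).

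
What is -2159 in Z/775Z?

-2159 = -3*775 + 166, so -2159 ≡ 166 (mod 775).

166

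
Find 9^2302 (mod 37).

16

9^1 ≡ 9 (mod 37)
9^2 ≡ 9^2 = 81 ≡ 7 (mod 37)
9^4 ≡ 7^2 = 49 ≡ 12 (mod 37)
9^8 ≡ 12^2 = 144 ≡ 33 (mod 37)
9^16 ≡ 33^2 = 1089 ≡ 16 (mod 37)
9^32 ≡ 16^2 = 256 ≡ 34 (mod 37)
9^64 ≡ 34^2 = 1156 ≡ 9 (mod 37)
9^128 ≡ 9^2 = 81 ≡ 7 (mod 37)
9^256 ≡ 7^2 = 49 ≡ 12 (mod 37)
9^512 ≡ 12^2 = 144 ≡ 33 (mod 37)
9^1024 ≡ 33^2 = 1089 ≡ 16 (mod 37)
9^2048 ≡ 16^2 = 256 ≡ 34 (mod 37)
9^2302 = 9^2048 × 9^128 × 9^64 × 9^32 × 9^16 × 9^8 × 9^4 × 9^2 ≡ 34 × 7 × 9 × 34 × 16 × 33 × 12 × 7 (mod 37).
Accumulate the product:
34 × 7 = 238 ≡ 16
16 × 9 = 144 ≡ 33
33 × 34 = 1122 ≡ 12
12 × 16 = 192 ≡ 7
7 × 33 = 231 ≡ 9
9 × 12 = 108 ≡ 34
34 × 7 = 238 ≡ 16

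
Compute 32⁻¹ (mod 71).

20

71 = 2×32 + 7
32 = 4×7 + 4
7 = 1×4 + 3
4 = 1×3 + 1
3 = 3×1 + 0
gcd(32, 71) = 1, so the inverse exists.
Bézout: 1 = −9×71 + 20×32.
So 32⁻¹ ≡ 20 (mod 71).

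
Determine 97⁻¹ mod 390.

Run the extended Euclidean algorithm:
390 = 4×97 + 2
97 = 48×2 + 1
2 = 2×1 + 0
gcd(97, 390) = 1, so the inverse exists.
Bézout: 1 = −48×390 + 193×97.
So 97⁻¹ ≡ 193 (mod 390).

193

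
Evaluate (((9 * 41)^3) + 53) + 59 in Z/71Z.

9 * 41 = 369 ≡ 14 (mod 71)
(14)^3 ≡ 46 (mod 71)
46 + 53 = 99 ≡ 28 (mod 71)
28 + 59 = 87 ≡ 16 (mod 71)

16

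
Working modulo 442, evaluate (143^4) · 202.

26

(143)^4 ≡ 429 (mod 442)
429 · 202 = 86658 ≡ 26 (mod 442)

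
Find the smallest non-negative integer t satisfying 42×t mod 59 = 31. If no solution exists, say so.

gcd(42, 59) = 1, so a unique solution mod 59 exists.
42⁻¹ ≡ 52 (mod 59).
t ≡ 52×31 ≡ 19 (mod 59).

19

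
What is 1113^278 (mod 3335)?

278 in binary is 100010110, i.e. 278 = 256 + 16 + 4 + 2.
1113^1 ≡ 1113 (mod 3335)
1113^2 ≡ 1113^2 = 1238769 ≡ 1484 (mod 3335)
1113^4 ≡ 1484^2 = 2202256 ≡ 1156 (mod 3335)
1113^8 ≡ 1156^2 = 1336336 ≡ 2336 (mod 3335)
1113^16 ≡ 2336^2 = 5456896 ≡ 836 (mod 3335)
1113^32 ≡ 836^2 = 698896 ≡ 1881 (mod 3335)
1113^64 ≡ 1881^2 = 3538161 ≡ 3061 (mod 3335)
1113^128 ≡ 3061^2 = 9369721 ≡ 1706 (mod 3335)
1113^256 ≡ 1706^2 = 2910436 ≡ 2316 (mod 3335)
1113^278 = 1113^256 · 1113^16 · 1113^4 · 1113^2 ≡ 2316 · 836 · 1156 · 1484 (mod 3335).
Accumulate the product:
2316 · 836 = 1936176 ≡ 1876
1876 · 1156 = 2168656 ≡ 906
906 · 1484 = 1344504 ≡ 499

499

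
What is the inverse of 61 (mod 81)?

4

Apply the Euclidean algorithm and back-substitute:
81 = 1·61 + 20
61 = 3·20 + 1
20 = 20·1 + 0
gcd(61, 81) = 1, so the inverse exists.
Back-substitute for 1:
1 = 1·61 − 3·20
  = −3·81 + 4·61
So 61⁻¹ ≡ 4 (mod 81).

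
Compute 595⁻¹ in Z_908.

615

Run the extended Euclidean algorithm:
908 = 1·595 + 313
595 = 1·313 + 282
313 = 1·282 + 31
282 = 9·31 + 3
31 = 10·3 + 1
3 = 3·1 + 0
gcd(595, 908) = 1, so the inverse exists.
Back-substitute for 1:
1 = 1·31 − 10·3
  = −10·282 + 91·31
  = 91·313 − 101·282
  = −101·595 + 192·313
  = 192·908 − 293·595
So 595⁻¹ ≡ −293 ≡ 615 (mod 908).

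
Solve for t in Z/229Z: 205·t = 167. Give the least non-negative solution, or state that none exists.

gcd(205, 229) = 1, so a unique solution mod 229 exists.
205⁻¹ ≡ 124 (mod 229).
t ≡ 124·167 ≡ 98 (mod 229).

98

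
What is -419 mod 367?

-419 = -2*367 + 315, so -419 ≡ 315 (mod 367).

315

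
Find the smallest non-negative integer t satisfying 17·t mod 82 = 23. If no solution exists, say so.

gcd(17, 82) = 1, so a unique solution mod 82 exists.
17⁻¹ ≡ 29 (mod 82).
t ≡ 29·23 ≡ 11 (mod 82).

11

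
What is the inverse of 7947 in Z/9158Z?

9158 = 1·7947 + 1211
7947 = 6·1211 + 681
1211 = 1·681 + 530
681 = 1·530 + 151
530 = 3·151 + 77
151 = 1·77 + 74
77 = 1·74 + 3
74 = 24·3 + 2
3 = 1·2 + 1
2 = 2·1 + 0
gcd(7947, 9158) = 1, so the inverse exists.
Bézout: 1 = 2684·9158 − 3093·7947.
So 7947⁻¹ ≡ −3093 ≡ 6065 (mod 9158).

6065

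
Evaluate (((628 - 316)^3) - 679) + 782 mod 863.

628 - 316 = 312
(312)^3 ≡ 632 (mod 863)
632 - 679 = -47 ≡ 816 (mod 863)
816 + 782 = 1598 ≡ 735 (mod 863)

735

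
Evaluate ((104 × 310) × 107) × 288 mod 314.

222

104 × 310 = 32240 ≡ 212 (mod 314)
212 × 107 = 22684 ≡ 76 (mod 314)
76 × 288 = 21888 ≡ 222 (mod 314)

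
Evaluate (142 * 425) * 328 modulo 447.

142 * 425 = 60350 ≡ 5 (mod 447)
5 * 328 = 1640 ≡ 299 (mod 447)

299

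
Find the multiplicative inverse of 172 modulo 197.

63

197 = 1·172 + 25
172 = 6·25 + 22
25 = 1·22 + 3
22 = 7·3 + 1
3 = 3·1 + 0
gcd(172, 197) = 1, so the inverse exists.
Back-substitute for 1:
1 = 1·22 − 7·3
  = −7·25 + 8·22
  = 8·172 − 55·25
  = −55·197 + 63·172
So 172⁻¹ ≡ 63 (mod 197).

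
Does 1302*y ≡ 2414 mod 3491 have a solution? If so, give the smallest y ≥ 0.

2356

gcd(1302, 3491) = 1, so a unique solution mod 3491 exists.
1302⁻¹ ≡ 1531 (mod 3491).
y ≡ 1531*2414 ≡ 2356 (mod 3491).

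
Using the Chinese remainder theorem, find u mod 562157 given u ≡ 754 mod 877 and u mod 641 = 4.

877⁻¹ mod 641: 877×421 ≡ 1 (mod 641), so 877⁻¹ ≡ 421.
u = 754 + 877×((4 − 754)×421 mod 641) = 754 + 877×263 = 231405.
Check: 231405 mod 877 = 754, 231405 mod 641 = 4. ✓

231405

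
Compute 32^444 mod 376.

By square-and-multiply:
444 in binary is 110111100, i.e. 444 = 256 + 128 + 32 + 16 + 8 + 4.
32^1 ≡ 32 (mod 376)
32^2 ≡ 32^2 = 1024 ≡ 272 (mod 376)
32^4 ≡ 272^2 = 73984 ≡ 288 (mod 376)
32^8 ≡ 288^2 = 82944 ≡ 224 (mod 376)
32^16 ≡ 224^2 = 50176 ≡ 168 (mod 376)
32^32 ≡ 168^2 = 28224 ≡ 24 (mod 376)
32^64 ≡ 24^2 = 576 ≡ 200 (mod 376)
32^128 ≡ 200^2 = 40000 ≡ 144 (mod 376)
32^256 ≡ 144^2 = 20736 ≡ 56 (mod 376)
32^444 = 32^256 × 32^128 × 32^32 × 32^16 × 32^8 × 32^4 ≡ 56 × 144 × 24 × 168 × 224 × 288 (mod 376).
Accumulate the product:
56 × 144 = 8064 ≡ 168
168 × 24 = 4032 ≡ 272
272 × 168 = 45696 ≡ 200
200 × 224 = 44800 ≡ 56
56 × 288 = 16128 ≡ 336

336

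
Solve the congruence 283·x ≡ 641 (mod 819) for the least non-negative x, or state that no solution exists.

gcd(283, 819) = 1, so a unique solution mod 819 exists.
283⁻¹ ≡ 628 (mod 819).
x ≡ 628·641 ≡ 419 (mod 819).

419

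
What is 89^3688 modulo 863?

Using repeated squaring:
3688 in binary is 111001101000, i.e. 3688 = 2048 + 1024 + 512 + 64 + 32 + 8.
89^1 ≡ 89 (mod 863)
89^2 ≡ 89^2 = 7921 ≡ 154 (mod 863)
89^4 ≡ 154^2 = 23716 ≡ 415 (mod 863)
89^8 ≡ 415^2 = 172225 ≡ 488 (mod 863)
89^16 ≡ 488^2 = 238144 ≡ 819 (mod 863)
89^32 ≡ 819^2 = 670761 ≡ 210 (mod 863)
89^64 ≡ 210^2 = 44100 ≡ 87 (mod 863)
89^128 ≡ 87^2 = 7569 ≡ 665 (mod 863)
89^256 ≡ 665^2 = 442225 ≡ 369 (mod 863)
89^512 ≡ 369^2 = 136161 ≡ 670 (mod 863)
89^1024 ≡ 670^2 = 448900 ≡ 140 (mod 863)
89^2048 ≡ 140^2 = 19600 ≡ 614 (mod 863)
89^3688 = 89^2048 · 89^1024 · 89^512 · 89^64 · 89^32 · 89^8 ≡ 614 · 140 · 670 · 87 · 210 · 488 (mod 863).
Accumulate the product:
614 · 140 = 85960 ≡ 523
523 · 670 = 350410 ≡ 32
32 · 87 = 2784 ≡ 195
195 · 210 = 40950 ≡ 389
389 · 488 = 189832 ≡ 835

835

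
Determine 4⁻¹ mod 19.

5

Apply the Euclidean algorithm and back-substitute:
19 = 4*4 + 3
4 = 1*3 + 1
3 = 3*1 + 0
gcd(4, 19) = 1, so the inverse exists.
Back-substitute for 1:
1 = 1*4 − 1*3
  = −1*19 + 5*4
So 4⁻¹ ≡ 5 (mod 19).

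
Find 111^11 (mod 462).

111

Compute successive squares:
11 in binary is 1011, i.e. 11 = 8 + 2 + 1.
111^1 ≡ 111 (mod 462)
111^2 ≡ 111^2 = 12321 ≡ 309 (mod 462)
111^4 ≡ 309^2 = 95481 ≡ 309 (mod 462)
111^8 ≡ 309^2 = 95481 ≡ 309 (mod 462)
111^11 = 111^8 × 111^2 × 111^1 ≡ 309 × 309 × 111 (mod 462).
Accumulate the product:
309 × 309 = 95481 ≡ 309
309 × 111 = 34299 ≡ 111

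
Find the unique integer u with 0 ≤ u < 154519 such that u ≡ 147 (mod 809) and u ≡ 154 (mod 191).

96418

809⁻¹ mod 191: 809·17 ≡ 1 (mod 191), so 809⁻¹ ≡ 17.
u = 147 + 809·((154 − 147)·17 mod 191) = 147 + 809·119 = 96418.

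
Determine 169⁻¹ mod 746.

Apply the Euclidean algorithm and back-substitute:
746 = 4·169 + 70
169 = 2·70 + 29
70 = 2·29 + 12
29 = 2·12 + 5
12 = 2·5 + 2
5 = 2·2 + 1
2 = 2·1 + 0
gcd(169, 746) = 1, so the inverse exists.
Back-substitute for 1:
1 = 1·5 − 2·2
  = −2·12 + 5·5
  = 5·29 − 12·12
  = −12·70 + 29·29
  = 29·169 − 70·70
  = −70·746 + 309·169
So 169⁻¹ ≡ 309 (mod 746).

309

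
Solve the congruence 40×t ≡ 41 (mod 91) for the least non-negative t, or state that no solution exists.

67

gcd(40, 91) = 1, so a unique solution mod 91 exists.
40⁻¹ ≡ 66 (mod 91).
t ≡ 66×41 ≡ 67 (mod 91).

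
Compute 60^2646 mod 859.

163

By square-and-multiply:
60^1 ≡ 60 (mod 859)
60^2 ≡ 60^2 = 3600 ≡ 164 (mod 859)
60^4 ≡ 164^2 = 26896 ≡ 267 (mod 859)
60^8 ≡ 267^2 = 71289 ≡ 851 (mod 859)
60^16 ≡ 851^2 = 724201 ≡ 64 (mod 859)
60^32 ≡ 64^2 = 4096 ≡ 660 (mod 859)
60^64 ≡ 660^2 = 435600 ≡ 87 (mod 859)
60^128 ≡ 87^2 = 7569 ≡ 697 (mod 859)
60^256 ≡ 697^2 = 485809 ≡ 474 (mod 859)
60^512 ≡ 474^2 = 224676 ≡ 477 (mod 859)
60^1024 ≡ 477^2 = 227529 ≡ 753 (mod 859)
60^2048 ≡ 753^2 = 567009 ≡ 69 (mod 859)
60^2646 = 60^2048 · 60^512 · 60^64 · 60^16 · 60^4 · 60^2 ≡ 69 · 477 · 87 · 64 · 267 · 164 (mod 859).
Accumulate the product:
69 · 477 = 32913 ≡ 271
271 · 87 = 23577 ≡ 384
384 · 64 = 24576 ≡ 524
524 · 267 = 139908 ≡ 750
750 · 164 = 123000 ≡ 163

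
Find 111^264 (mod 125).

By square-and-multiply:
264 in binary is 100001000, i.e. 264 = 256 + 8.
111^1 ≡ 111 (mod 125)
111^2 ≡ 111^2 = 12321 ≡ 71 (mod 125)
111^4 ≡ 71^2 = 5041 ≡ 41 (mod 125)
111^8 ≡ 41^2 = 1681 ≡ 56 (mod 125)
111^16 ≡ 56^2 = 3136 ≡ 11 (mod 125)
111^32 ≡ 11^2 = 121 (mod 125)
111^64 ≡ 121^2 = 14641 ≡ 16 (mod 125)
111^128 ≡ 16^2 = 256 ≡ 6 (mod 125)
111^256 ≡ 6^2 = 36 (mod 125)
111^264 = 111^256 · 111^8 ≡ 36 · 56 (mod 125).
36 · 56 = 2016 ≡ 16 (mod 125).

16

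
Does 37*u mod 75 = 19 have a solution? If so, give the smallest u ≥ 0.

gcd(37, 75) = 1, so a unique solution mod 75 exists.
37⁻¹ ≡ 73 (mod 75).
u ≡ 73*19 ≡ 37 (mod 75).

37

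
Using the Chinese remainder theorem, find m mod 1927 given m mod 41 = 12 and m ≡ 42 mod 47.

41⁻¹ mod 47: 41·39 ≡ 1 (mod 47), so 41⁻¹ ≡ 39.
m = 12 + 41·((42 − 12)·39 mod 47) = 12 + 41·42 = 1734.
Check: 1734 mod 41 = 12, 1734 mod 47 = 42. ✓

1734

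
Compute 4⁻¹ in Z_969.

727

Apply the Euclidean algorithm and back-substitute:
969 = 242*4 + 1
4 = 4*1 + 0
gcd(4, 969) = 1, so the inverse exists.
Back-substitute for 1:
1 = 1*969 − 242*4
So 4⁻¹ ≡ −242 ≡ 727 (mod 969).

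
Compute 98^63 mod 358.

63 in binary is 111111, i.e. 63 = 32 + 16 + 8 + 4 + 2 + 1.
98^1 ≡ 98 (mod 358)
98^2 ≡ 98^2 = 9604 ≡ 296 (mod 358)
98^4 ≡ 296^2 = 87616 ≡ 264 (mod 358)
98^8 ≡ 264^2 = 69696 ≡ 244 (mod 358)
98^16 ≡ 244^2 = 59536 ≡ 108 (mod 358)
98^32 ≡ 108^2 = 11664 ≡ 208 (mod 358)
98^63 = 98^32 × 98^16 × 98^8 × 98^4 × 98^2 × 98^1 ≡ 208 × 108 × 244 × 264 × 296 × 98 (mod 358).
Accumulate the product:
208 × 108 = 22464 ≡ 268
268 × 244 = 65392 ≡ 236
236 × 264 = 62304 ≡ 12
12 × 296 = 3552 ≡ 330
330 × 98 = 32340 ≡ 120

120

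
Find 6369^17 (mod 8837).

7647

17 in binary is 10001, i.e. 17 = 16 + 1.
6369^1 ≡ 6369 (mod 8837)
6369^2 ≡ 6369^2 = 40564161 ≡ 2331 (mod 8837)
6369^4 ≡ 2331^2 = 5433561 ≡ 7643 (mod 8837)
6369^8 ≡ 7643^2 = 58415449 ≡ 2879 (mod 8837)
6369^16 ≡ 2879^2 = 8288641 ≡ 8372 (mod 8837)
6369^17 = 6369^16 * 6369^1 ≡ 8372 * 6369 (mod 8837).
8372 * 6369 = 53321268 ≡ 7647 (mod 8837).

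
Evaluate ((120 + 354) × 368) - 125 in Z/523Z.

120 + 354 = 474
474 × 368 = 174432 ≡ 273 (mod 523)
273 - 125 = 148

148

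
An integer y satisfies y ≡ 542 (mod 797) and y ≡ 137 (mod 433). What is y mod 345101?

797⁻¹ mod 433: 797·251 ≡ 1 (mod 433), so 797⁻¹ ≡ 251.
y = 542 + 797·((137 − 542)·251 mod 433) = 542 + 797·100 = 80242.
Check: 80242 mod 797 = 542, 80242 mod 433 = 137. ✓

80242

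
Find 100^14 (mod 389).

Compute successive squares:
14 in binary is 1110, i.e. 14 = 8 + 4 + 2.
100^1 ≡ 100 (mod 389)
100^2 ≡ 100^2 = 10000 ≡ 275 (mod 389)
100^4 ≡ 275^2 = 75625 ≡ 159 (mod 389)
100^8 ≡ 159^2 = 25281 ≡ 385 (mod 389)
100^14 = 100^8 × 100^4 × 100^2 ≡ 385 × 159 × 275 (mod 389).
Accumulate the product:
385 × 159 = 61215 ≡ 142
142 × 275 = 39050 ≡ 150

150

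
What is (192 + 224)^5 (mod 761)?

192 + 224 = 416
(416)^5 ≡ 462 (mod 761)

462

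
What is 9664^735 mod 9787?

357

By square-and-multiply:
735 in binary is 1011011111, i.e. 735 = 512 + 128 + 64 + 16 + 8 + 4 + 2 + 1.
9664^1 ≡ 9664 (mod 9787)
9664^2 ≡ 9664^2 = 93392896 ≡ 5342 (mod 9787)
9664^4 ≡ 5342^2 = 28536964 ≡ 7859 (mod 9787)
9664^8 ≡ 7859^2 = 61763881 ≡ 7911 (mod 9787)
9664^16 ≡ 7911^2 = 62583921 ≡ 5843 (mod 9787)
9664^32 ≡ 5843^2 = 34140649 ≡ 3593 (mod 9787)
9664^64 ≡ 3593^2 = 12909649 ≡ 596 (mod 9787)
9664^128 ≡ 596^2 = 355216 ≡ 2884 (mod 9787)
9664^256 ≡ 2884^2 = 8317456 ≡ 8293 (mod 9787)
9664^512 ≡ 8293^2 = 68773849 ≡ 600 (mod 9787)
9664^735 = 9664^512 * 9664^128 * 9664^64 * 9664^16 * 9664^8 * 9664^4 * 9664^2 * 9664^1 ≡ 600 * 2884 * 596 * 5843 * 7911 * 7859 * 5342 * 9664 (mod 9787).
Accumulate the product:
600 * 2884 = 1730400 ≡ 7888
7888 * 596 = 4701248 ≡ 3488
3488 * 5843 = 20380384 ≡ 3850
3850 * 7911 = 30457350 ≡ 206
206 * 7859 = 1618954 ≡ 4099
4099 * 5342 = 21896858 ≡ 3339
3339 * 9664 = 32268096 ≡ 357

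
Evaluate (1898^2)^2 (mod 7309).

(1898)^2 ≡ 6376 (mod 7309)
(6376)^2 ≡ 718 (mod 7309)

718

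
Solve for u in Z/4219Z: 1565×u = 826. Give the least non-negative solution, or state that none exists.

1122

gcd(1565, 4219) = 1, so a unique solution mod 4219 exists.
1565⁻¹ ≡ 2402 (mod 4219).
u ≡ 2402×826 ≡ 1122 (mod 4219).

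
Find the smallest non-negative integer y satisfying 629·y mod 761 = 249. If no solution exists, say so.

gcd(629, 761) = 1, so a unique solution mod 761 exists.
629⁻¹ ≡ 98 (mod 761).
y ≡ 98·249 ≡ 50 (mod 761).

50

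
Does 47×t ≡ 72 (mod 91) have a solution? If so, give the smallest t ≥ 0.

48

gcd(47, 91) = 1, so a unique solution mod 91 exists.
47⁻¹ ≡ 31 (mod 91).
t ≡ 31×72 ≡ 48 (mod 91).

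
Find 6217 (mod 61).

6217 = 101*61 + 56, so 6217 ≡ 56 (mod 61).

56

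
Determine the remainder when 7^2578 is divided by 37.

Using repeated squaring:
2578 in binary is 101000010010, i.e. 2578 = 2048 + 512 + 16 + 2.
7^1 ≡ 7 (mod 37)
7^2 ≡ 7^2 = 49 ≡ 12 (mod 37)
7^4 ≡ 12^2 = 144 ≡ 33 (mod 37)
7^8 ≡ 33^2 = 1089 ≡ 16 (mod 37)
7^16 ≡ 16^2 = 256 ≡ 34 (mod 37)
7^32 ≡ 34^2 = 1156 ≡ 9 (mod 37)
7^64 ≡ 9^2 = 81 ≡ 7 (mod 37)
7^128 ≡ 7^2 = 49 ≡ 12 (mod 37)
7^256 ≡ 12^2 = 144 ≡ 33 (mod 37)
7^512 ≡ 33^2 = 1089 ≡ 16 (mod 37)
7^1024 ≡ 16^2 = 256 ≡ 34 (mod 37)
7^2048 ≡ 34^2 = 1156 ≡ 9 (mod 37)
7^2578 = 7^2048 × 7^512 × 7^16 × 7^2 ≡ 9 × 16 × 34 × 12 (mod 37).
Accumulate the product:
9 × 16 = 144 ≡ 33
33 × 34 = 1122 ≡ 12
12 × 12 = 144 ≡ 33

33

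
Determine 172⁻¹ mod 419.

324

Run the extended Euclidean algorithm:
419 = 2*172 + 75
172 = 2*75 + 22
75 = 3*22 + 9
22 = 2*9 + 4
9 = 2*4 + 1
4 = 4*1 + 0
gcd(172, 419) = 1, so the inverse exists.
Back-substitute for 1:
1 = 1*9 − 2*4
  = −2*22 + 5*9
  = 5*75 − 17*22
  = −17*172 + 39*75
  = 39*419 − 95*172
So 172⁻¹ ≡ −95 ≡ 324 (mod 419).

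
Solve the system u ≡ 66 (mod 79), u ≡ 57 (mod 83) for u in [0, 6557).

79⁻¹ mod 83: 79·62 ≡ 1 (mod 83), so 79⁻¹ ≡ 62.
u = 66 + 79·((57 − 66)·62 mod 83) = 66 + 79·23 = 1883.
Check: 1883 mod 79 = 66, 1883 mod 83 = 57. ✓

1883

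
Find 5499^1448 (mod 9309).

3993

5499^1 ≡ 5499 (mod 9309)
5499^2 ≡ 5499^2 = 30239001 ≡ 3369 (mod 9309)
5499^4 ≡ 3369^2 = 11350161 ≡ 2490 (mod 9309)
5499^8 ≡ 2490^2 = 6200100 ≡ 306 (mod 9309)
5499^16 ≡ 306^2 = 93636 ≡ 546 (mod 9309)
5499^32 ≡ 546^2 = 298116 ≡ 228 (mod 9309)
5499^64 ≡ 228^2 = 51984 ≡ 5439 (mod 9309)
5499^128 ≡ 5439^2 = 29582721 ≡ 8028 (mod 9309)
5499^256 ≡ 8028^2 = 64448784 ≡ 2577 (mod 9309)
5499^512 ≡ 2577^2 = 6640929 ≡ 3612 (mod 9309)
5499^1024 ≡ 3612^2 = 13046544 ≡ 4635 (mod 9309)
5499^1448 = 5499^1024 * 5499^256 * 5499^128 * 5499^32 * 5499^8 ≡ 4635 * 2577 * 8028 * 228 * 306 (mod 9309).
Accumulate the product:
4635 * 2577 = 11944395 ≡ 948
948 * 8028 = 7610544 ≡ 5091
5091 * 228 = 1160748 ≡ 6432
6432 * 306 = 1968192 ≡ 3993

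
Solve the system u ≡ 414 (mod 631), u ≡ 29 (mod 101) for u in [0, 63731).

16189

631⁻¹ mod 101: 631×97 ≡ 1 (mod 101), so 631⁻¹ ≡ 97.
u = 414 + 631×((29 − 414)×97 mod 101) = 414 + 631×25 = 16189.
Check: 16189 mod 631 = 414, 16189 mod 101 = 29. ✓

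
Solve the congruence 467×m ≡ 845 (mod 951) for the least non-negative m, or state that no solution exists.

460

gcd(467, 951) = 1, so a unique solution mod 951 exists.
467⁻¹ ≡ 839 (mod 951).
m ≡ 839×845 ≡ 460 (mod 951).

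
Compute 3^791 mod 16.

11

Using repeated squaring:
791 in binary is 1100010111, i.e. 791 = 512 + 256 + 16 + 4 + 2 + 1.
3^1 ≡ 3 (mod 16)
3^2 ≡ 3^2 = 9 (mod 16)
3^4 ≡ 9^2 = 81 ≡ 1 (mod 16)
3^8 ≡ 1^2 = 1 (mod 16)
3^16 ≡ 1^2 = 1 (mod 16)
3^32 ≡ 1^2 = 1 (mod 16)
3^64 ≡ 1^2 = 1 (mod 16)
3^128 ≡ 1^2 = 1 (mod 16)
3^256 ≡ 1^2 = 1 (mod 16)
3^512 ≡ 1^2 = 1 (mod 16)
3^791 = 3^512 · 3^256 · 3^16 · 3^4 · 3^2 · 3^1 ≡ 1 · 1 · 1 · 1 · 9 · 3 (mod 16).
Accumulate the product:
1 · 1 = 1
1 · 1 = 1
1 · 1 = 1
1 · 9 = 9
9 · 3 = 27 ≡ 11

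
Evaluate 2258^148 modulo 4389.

By square-and-multiply:
148 in binary is 10010100, i.e. 148 = 128 + 16 + 4.
2258^1 ≡ 2258 (mod 4389)
2258^2 ≡ 2258^2 = 5098564 ≡ 2935 (mod 4389)
2258^4 ≡ 2935^2 = 8614225 ≡ 3007 (mod 4389)
2258^8 ≡ 3007^2 = 9042049 ≡ 709 (mod 4389)
2258^16 ≡ 709^2 = 502681 ≡ 2335 (mod 4389)
2258^32 ≡ 2335^2 = 5452225 ≡ 1087 (mod 4389)
2258^64 ≡ 1087^2 = 1181569 ≡ 928 (mod 4389)
2258^128 ≡ 928^2 = 861184 ≡ 940 (mod 4389)
2258^148 = 2258^128 · 2258^16 · 2258^4 ≡ 940 · 2335 · 3007 (mod 4389).
Accumulate the product:
940 · 2335 = 2194900 ≡ 400
400 · 3007 = 1202800 ≡ 214

214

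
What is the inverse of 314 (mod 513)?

116

513 = 1*314 + 199
314 = 1*199 + 115
199 = 1*115 + 84
115 = 1*84 + 31
84 = 2*31 + 22
31 = 1*22 + 9
22 = 2*9 + 4
9 = 2*4 + 1
4 = 4*1 + 0
gcd(314, 513) = 1, so the inverse exists.
Back-substitute for 1:
1 = 1*9 − 2*4
  = −2*22 + 5*9
  = 5*31 − 7*22
  = −7*84 + 19*31
  = 19*115 − 26*84
  = −26*199 + 45*115
  = 45*314 − 71*199
  = −71*513 + 116*314
So 314⁻¹ ≡ 116 (mod 513).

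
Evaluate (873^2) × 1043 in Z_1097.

86

(873)^2 ≡ 811 (mod 1097)
811 × 1043 = 845873 ≡ 86 (mod 1097)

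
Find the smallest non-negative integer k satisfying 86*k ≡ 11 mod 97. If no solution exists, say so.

gcd(86, 97) = 1, so a unique solution mod 97 exists.
86⁻¹ ≡ 44 (mod 97).
k ≡ 44*11 ≡ 96 (mod 97).

96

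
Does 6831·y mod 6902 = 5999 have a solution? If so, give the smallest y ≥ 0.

2443

gcd(6831, 6902) = 1, so a unique solution mod 6902 exists.
6831⁻¹ ≡ 1847 (mod 6902).
y ≡ 1847·5999 ≡ 2443 (mod 6902).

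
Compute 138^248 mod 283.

25

By square-and-multiply:
248 in binary is 11111000, i.e. 248 = 128 + 64 + 32 + 16 + 8.
138^1 ≡ 138 (mod 283)
138^2 ≡ 138^2 = 19044 ≡ 83 (mod 283)
138^4 ≡ 83^2 = 6889 ≡ 97 (mod 283)
138^8 ≡ 97^2 = 9409 ≡ 70 (mod 283)
138^16 ≡ 70^2 = 4900 ≡ 89 (mod 283)
138^32 ≡ 89^2 = 7921 ≡ 280 (mod 283)
138^64 ≡ 280^2 = 78400 ≡ 9 (mod 283)
138^128 ≡ 9^2 = 81 (mod 283)
138^248 = 138^128 × 138^64 × 138^32 × 138^16 × 138^8 ≡ 81 × 9 × 280 × 89 × 70 (mod 283).
Accumulate the product:
81 × 9 = 729 ≡ 163
163 × 280 = 45640 ≡ 77
77 × 89 = 6853 ≡ 61
61 × 70 = 4270 ≡ 25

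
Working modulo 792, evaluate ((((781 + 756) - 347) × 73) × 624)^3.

360

781 + 756 = 1537 ≡ 745 (mod 792)
745 - 347 = 398
398 × 73 = 29054 ≡ 542 (mod 792)
542 × 624 = 338208 ≡ 24 (mod 792)
(24)^3 ≡ 360 (mod 792)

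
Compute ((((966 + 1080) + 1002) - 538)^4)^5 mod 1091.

966 + 1080 = 2046 ≡ 955 (mod 1091)
955 + 1002 = 1957 ≡ 866 (mod 1091)
866 - 538 = 328
(328)^4 ≡ 610 (mod 1091)
(610)^5 ≡ 1059 (mod 1091)

1059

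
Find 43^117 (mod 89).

24

By square-and-multiply:
117 in binary is 1110101, i.e. 117 = 64 + 32 + 16 + 4 + 1.
43^1 ≡ 43 (mod 89)
43^2 ≡ 43^2 = 1849 ≡ 69 (mod 89)
43^4 ≡ 69^2 = 4761 ≡ 44 (mod 89)
43^8 ≡ 44^2 = 1936 ≡ 67 (mod 89)
43^16 ≡ 67^2 = 4489 ≡ 39 (mod 89)
43^32 ≡ 39^2 = 1521 ≡ 8 (mod 89)
43^64 ≡ 8^2 = 64 (mod 89)
43^117 = 43^64 × 43^32 × 43^16 × 43^4 × 43^1 ≡ 64 × 8 × 39 × 44 × 43 (mod 89).
Accumulate the product:
64 × 8 = 512 ≡ 67
67 × 39 = 2613 ≡ 32
32 × 44 = 1408 ≡ 73
73 × 43 = 3139 ≡ 24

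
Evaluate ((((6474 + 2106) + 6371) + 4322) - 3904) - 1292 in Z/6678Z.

6474 + 2106 = 8580 ≡ 1902 (mod 6678)
1902 + 6371 = 8273 ≡ 1595 (mod 6678)
1595 + 4322 = 5917
5917 - 3904 = 2013
2013 - 1292 = 721

721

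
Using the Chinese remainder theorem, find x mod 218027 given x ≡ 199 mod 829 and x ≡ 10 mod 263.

829⁻¹ mod 263: 829*217 ≡ 1 (mod 263), so 829⁻¹ ≡ 217.
x = 199 + 829*((10 − 199)*217 mod 263) = 199 + 829*15 = 12634.
Check: 12634 mod 829 = 199, 12634 mod 263 = 10. ✓

12634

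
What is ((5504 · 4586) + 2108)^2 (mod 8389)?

5504 · 4586 = 25241344 ≡ 7232 (mod 8389)
7232 + 2108 = 9340 ≡ 951 (mod 8389)
(951)^2 ≡ 6778 (mod 8389)

6778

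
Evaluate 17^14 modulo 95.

44

17^1 ≡ 17 (mod 95)
17^2 ≡ 17^2 = 289 ≡ 4 (mod 95)
17^4 ≡ 4^2 = 16 (mod 95)
17^8 ≡ 16^2 = 256 ≡ 66 (mod 95)
17^14 = 17^8 · 17^4 · 17^2 ≡ 66 · 16 · 4 (mod 95).
Accumulate the product:
66 · 16 = 1056 ≡ 11
11 · 4 = 44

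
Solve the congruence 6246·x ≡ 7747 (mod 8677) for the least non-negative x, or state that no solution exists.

2092

gcd(6246, 8677) = 1, so a unique solution mod 8677 exists.
6246⁻¹ ≡ 6025 (mod 8677).
x ≡ 6025·7747 ≡ 2092 (mod 8677).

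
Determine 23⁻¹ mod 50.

By the extended Euclidean algorithm:
50 = 2*23 + 4
23 = 5*4 + 3
4 = 1*3 + 1
3 = 3*1 + 0
gcd(23, 50) = 1, so the inverse exists.
Back-substitute for 1:
1 = 1*4 − 1*3
  = −1*23 + 6*4
  = 6*50 − 13*23
So 23⁻¹ ≡ −13 ≡ 37 (mod 50).

37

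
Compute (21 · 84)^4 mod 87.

21 · 84 = 1764 ≡ 24 (mod 87)
(24)^4 ≡ 45 (mod 87)

45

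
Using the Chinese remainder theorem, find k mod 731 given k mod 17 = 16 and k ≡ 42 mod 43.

730

17⁻¹ mod 43: 17*38 ≡ 1 (mod 43), so 17⁻¹ ≡ 38.
k = 16 + 17*((42 − 16)*38 mod 43) = 16 + 17*42 = 730.
Check: 730 mod 17 = 16, 730 mod 43 = 42. ✓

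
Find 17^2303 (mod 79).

27

2303 in binary is 100011111111, i.e. 2303 = 2048 + 128 + 64 + 32 + 16 + 8 + 4 + 2 + 1.
17^1 ≡ 17 (mod 79)
17^2 ≡ 17^2 = 289 ≡ 52 (mod 79)
17^4 ≡ 52^2 = 2704 ≡ 18 (mod 79)
17^8 ≡ 18^2 = 324 ≡ 8 (mod 79)
17^16 ≡ 8^2 = 64 (mod 79)
17^32 ≡ 64^2 = 4096 ≡ 67 (mod 79)
17^64 ≡ 67^2 = 4489 ≡ 65 (mod 79)
17^128 ≡ 65^2 = 4225 ≡ 38 (mod 79)
17^256 ≡ 38^2 = 1444 ≡ 22 (mod 79)
17^512 ≡ 22^2 = 484 ≡ 10 (mod 79)
17^1024 ≡ 10^2 = 100 ≡ 21 (mod 79)
17^2048 ≡ 21^2 = 441 ≡ 46 (mod 79)
17^2303 = 17^2048 × 17^128 × 17^64 × 17^32 × 17^16 × 17^8 × 17^4 × 17^2 × 17^1 ≡ 46 × 38 × 65 × 67 × 64 × 8 × 18 × 52 × 17 (mod 79).
Accumulate the product:
46 × 38 = 1748 ≡ 10
10 × 65 = 650 ≡ 18
18 × 67 = 1206 ≡ 21
21 × 64 = 1344 ≡ 1
1 × 8 = 8
8 × 18 = 144 ≡ 65
65 × 52 = 3380 ≡ 62
62 × 17 = 1054 ≡ 27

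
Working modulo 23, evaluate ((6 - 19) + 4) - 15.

6 - 19 = -13 ≡ 10 (mod 23)
10 + 4 = 14
14 - 15 = -1 ≡ 22 (mod 23)

22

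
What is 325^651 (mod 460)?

Compute successive squares:
651 in binary is 1010001011, i.e. 651 = 512 + 128 + 8 + 2 + 1.
325^1 ≡ 325 (mod 460)
325^2 ≡ 325^2 = 105625 ≡ 285 (mod 460)
325^4 ≡ 285^2 = 81225 ≡ 265 (mod 460)
325^8 ≡ 265^2 = 70225 ≡ 305 (mod 460)
325^16 ≡ 305^2 = 93025 ≡ 105 (mod 460)
325^32 ≡ 105^2 = 11025 ≡ 445 (mod 460)
325^64 ≡ 445^2 = 198025 ≡ 225 (mod 460)
325^128 ≡ 225^2 = 50625 ≡ 25 (mod 460)
325^256 ≡ 25^2 = 625 ≡ 165 (mod 460)
325^512 ≡ 165^2 = 27225 ≡ 85 (mod 460)
325^651 = 325^512 · 325^128 · 325^8 · 325^2 · 325^1 ≡ 85 · 25 · 305 · 285 · 325 (mod 460).
Accumulate the product:
85 · 25 = 2125 ≡ 285
285 · 305 = 86925 ≡ 445
445 · 285 = 126825 ≡ 325
325 · 325 = 105625 ≡ 285

285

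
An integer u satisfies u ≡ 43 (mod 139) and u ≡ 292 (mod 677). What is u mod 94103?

139⁻¹ mod 677: 139*414 ≡ 1 (mod 677), so 139⁻¹ ≡ 414.
u = 43 + 139*((292 − 43)*414 mod 677) = 43 + 139*182 = 25341.

25341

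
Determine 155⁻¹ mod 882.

239

Run the extended Euclidean algorithm:
882 = 5·155 + 107
155 = 1·107 + 48
107 = 2·48 + 11
48 = 4·11 + 4
11 = 2·4 + 3
4 = 1·3 + 1
3 = 3·1 + 0
gcd(155, 882) = 1, so the inverse exists.
Bézout: 1 = −42·882 + 239·155.
So 155⁻¹ ≡ 239 (mod 882).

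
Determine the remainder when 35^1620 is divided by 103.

1620 in binary is 11001010100, i.e. 1620 = 1024 + 512 + 64 + 16 + 4.
35^1 ≡ 35 (mod 103)
35^2 ≡ 35^2 = 1225 ≡ 92 (mod 103)
35^4 ≡ 92^2 = 8464 ≡ 18 (mod 103)
35^8 ≡ 18^2 = 324 ≡ 15 (mod 103)
35^16 ≡ 15^2 = 225 ≡ 19 (mod 103)
35^32 ≡ 19^2 = 361 ≡ 52 (mod 103)
35^64 ≡ 52^2 = 2704 ≡ 26 (mod 103)
35^128 ≡ 26^2 = 676 ≡ 58 (mod 103)
35^256 ≡ 58^2 = 3364 ≡ 68 (mod 103)
35^512 ≡ 68^2 = 4624 ≡ 92 (mod 103)
35^1024 ≡ 92^2 = 8464 ≡ 18 (mod 103)
35^1620 = 35^1024 · 35^512 · 35^64 · 35^16 · 35^4 ≡ 18 · 92 · 26 · 19 · 18 (mod 103).
Accumulate the product:
18 · 92 = 1656 ≡ 8
8 · 26 = 208 ≡ 2
2 · 19 = 38
38 · 18 = 684 ≡ 66

66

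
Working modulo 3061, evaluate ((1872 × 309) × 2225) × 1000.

558

1872 × 309 = 578448 ≡ 2980 (mod 3061)
2980 × 2225 = 6630500 ≡ 374 (mod 3061)
374 × 1000 = 374000 ≡ 558 (mod 3061)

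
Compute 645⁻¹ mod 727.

Apply the Euclidean algorithm and back-substitute:
727 = 1*645 + 82
645 = 7*82 + 71
82 = 1*71 + 11
71 = 6*11 + 5
11 = 2*5 + 1
5 = 5*1 + 0
gcd(645, 727) = 1, so the inverse exists.
Back-substitute for 1:
1 = 1*11 − 2*5
  = −2*71 + 13*11
  = 13*82 − 15*71
  = −15*645 + 118*82
  = 118*727 − 133*645
So 645⁻¹ ≡ −133 ≡ 594 (mod 727).

594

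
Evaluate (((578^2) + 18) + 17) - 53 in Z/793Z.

(578)^2 ≡ 231 (mod 793)
231 + 18 = 249
249 + 17 = 266
266 - 53 = 213

213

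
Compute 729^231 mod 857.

Compute successive squares:
231 in binary is 11100111, i.e. 231 = 128 + 64 + 32 + 4 + 2 + 1.
729^1 ≡ 729 (mod 857)
729^2 ≡ 729^2 = 531441 ≡ 101 (mod 857)
729^4 ≡ 101^2 = 10201 ≡ 774 (mod 857)
729^8 ≡ 774^2 = 599076 ≡ 33 (mod 857)
729^16 ≡ 33^2 = 1089 ≡ 232 (mod 857)
729^32 ≡ 232^2 = 53824 ≡ 690 (mod 857)
729^64 ≡ 690^2 = 476100 ≡ 465 (mod 857)
729^128 ≡ 465^2 = 216225 ≡ 261 (mod 857)
729^231 = 729^128 × 729^64 × 729^32 × 729^4 × 729^2 × 729^1 ≡ 261 × 465 × 690 × 774 × 101 × 729 (mod 857).
Accumulate the product:
261 × 465 = 121365 ≡ 528
528 × 690 = 364320 ≡ 95
95 × 774 = 73530 ≡ 685
685 × 101 = 69185 ≡ 625
625 × 729 = 455625 ≡ 558

558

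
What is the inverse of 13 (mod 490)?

Run the extended Euclidean algorithm:
490 = 37×13 + 9
13 = 1×9 + 4
9 = 2×4 + 1
4 = 4×1 + 0
gcd(13, 490) = 1, so the inverse exists.
Bézout: 1 = 3×490 − 113×13.
So 13⁻¹ ≡ −113 ≡ 377 (mod 490).

377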